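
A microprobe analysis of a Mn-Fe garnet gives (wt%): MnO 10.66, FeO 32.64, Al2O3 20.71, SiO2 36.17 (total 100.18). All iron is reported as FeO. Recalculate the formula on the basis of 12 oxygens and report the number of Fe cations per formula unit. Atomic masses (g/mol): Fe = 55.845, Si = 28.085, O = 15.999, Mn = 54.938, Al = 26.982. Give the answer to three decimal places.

2.255 Fe apfu

MnO (M=70.937): mol = 0.15027; Mn = 0.15027, O = 0.15027.
FeO (M=71.844): mol = 0.45432; Fe = 0.45432, O = 0.45432.
Al2O3 (M=101.961): mol = 0.20312; Al = 0.40624, O = 0.60936.
SiO2 (M=60.083): mol = 0.60200; Si = 0.60200, O = 1.20400.
ΣO = 2.41795; factor = 12/ΣO = 4.96288.
Fe apfu = 0.45432 × 4.96288 = 2.255.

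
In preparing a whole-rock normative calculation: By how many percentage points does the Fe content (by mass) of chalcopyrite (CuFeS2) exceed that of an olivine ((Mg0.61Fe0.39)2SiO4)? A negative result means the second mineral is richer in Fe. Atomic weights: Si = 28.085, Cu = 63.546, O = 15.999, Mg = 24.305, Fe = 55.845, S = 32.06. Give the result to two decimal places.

M(CuFeS2) = 183.511 g/mol, so wt% Fe = 55.845/183.511 × 100 = 30.43%.
M((Mg0.61Fe0.39)2SiO4) = 165.292 g/mol, so wt% Fe = 43.559/165.292 × 100 = 26.35%.
30.43 − 26.35 = 4.08 pp.

4.08 percentage points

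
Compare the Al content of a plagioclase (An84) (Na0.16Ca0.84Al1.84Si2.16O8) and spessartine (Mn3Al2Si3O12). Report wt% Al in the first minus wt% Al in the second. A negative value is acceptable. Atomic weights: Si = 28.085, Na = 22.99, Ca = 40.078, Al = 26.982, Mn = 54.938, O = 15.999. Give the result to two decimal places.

7.11 percentage points

First mineral: 49.647 g Al in 275.646 g formula = 18.01 wt% Al.
Second mineral: 53.964 g Al in 495.021 g formula = 10.90 wt% Al.
18.01% − 10.90% gives a difference of 7.11 percentage points.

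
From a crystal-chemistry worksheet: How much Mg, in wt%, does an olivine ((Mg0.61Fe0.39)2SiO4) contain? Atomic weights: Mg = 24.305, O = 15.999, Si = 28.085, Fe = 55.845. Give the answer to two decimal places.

17.94 wt%

Molar mass of (Mg0.61Fe0.39)2SiO4: 1.22×24.305 + 0.78×55.845 + 1×28.085 + 4×15.999 = 165.292 g/mol.
Mass of Mg per formula unit: 1.22 × 24.305 = 29.652 g.
Weight fraction Mg = 29.652 / 165.292 = 0.1794.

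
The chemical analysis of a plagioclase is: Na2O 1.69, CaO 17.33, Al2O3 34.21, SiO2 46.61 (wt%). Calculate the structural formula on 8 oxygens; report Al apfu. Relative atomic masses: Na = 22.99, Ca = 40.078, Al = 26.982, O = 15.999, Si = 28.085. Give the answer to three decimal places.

1.855 Al apfu

Na2O: 1.69/61.979 = 0.02727 mol → 0.05454 mol Na, 0.02727 mol O.
CaO: 17.33/56.077 = 0.30904 mol → 0.30904 mol Ca, 0.30904 mol O.
Al2O3: 34.21/101.961 = 0.33552 mol → 0.67104 mol Al, 1.00656 mol O.
SiO2: 46.61/60.083 = 0.77576 mol → 0.77576 mol Si, 1.55152 mol O.
Total oxygen = 2.89439 mol. Normalization factor = 8/2.89439 = 2.76397.
Al per 8 O = 0.67104 × 2.76397 = 1.855.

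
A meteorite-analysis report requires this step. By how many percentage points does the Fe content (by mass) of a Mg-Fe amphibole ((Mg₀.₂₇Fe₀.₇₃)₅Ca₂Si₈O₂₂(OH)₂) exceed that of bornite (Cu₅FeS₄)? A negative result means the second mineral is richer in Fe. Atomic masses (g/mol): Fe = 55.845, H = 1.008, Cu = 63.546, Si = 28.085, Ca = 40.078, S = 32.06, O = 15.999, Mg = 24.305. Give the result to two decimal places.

First mineral: 203.834 g Fe in 927.474 g formula = 21.98 wt% Fe.
Second mineral: 55.845 g Fe in 501.815 g formula = 11.13 wt% Fe.
21.98% − 11.13% gives a difference of 10.85 percentage points.

10.85 percentage points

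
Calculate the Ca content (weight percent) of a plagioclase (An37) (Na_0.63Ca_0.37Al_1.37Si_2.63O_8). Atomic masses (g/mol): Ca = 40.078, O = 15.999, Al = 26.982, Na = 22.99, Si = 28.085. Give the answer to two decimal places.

Molar mass of Na_0.63Ca_0.37Al_1.37Si_2.63O_8: 0.63·22.99 + 0.37·40.078 + 1.37·26.982 + 2.63·28.085 + 8·15.999 = 268.133 g/mol.
Mass of Ca per formula unit: 0.37 × 40.078 = 14.829 g.
Weight fraction Ca = 14.829 / 268.133 = 0.0553.

5.53 weight percent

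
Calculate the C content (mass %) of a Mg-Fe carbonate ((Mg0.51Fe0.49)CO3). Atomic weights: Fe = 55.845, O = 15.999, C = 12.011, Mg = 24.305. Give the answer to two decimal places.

Molar mass of (Mg0.51Fe0.49)CO3: 0.51·24.305 + 0.49·55.845 + 1·12.011 + 3·15.999 = 99.768 g/mol.
Mass of C per formula unit: 1 × 12.011 = 12.011 g.
Weight fraction C = 12.011 / 99.768 = 0.1204.

12.04 mass %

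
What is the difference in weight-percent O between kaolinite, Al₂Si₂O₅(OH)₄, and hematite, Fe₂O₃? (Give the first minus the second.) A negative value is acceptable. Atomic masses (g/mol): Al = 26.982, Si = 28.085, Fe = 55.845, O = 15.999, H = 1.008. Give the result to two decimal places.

First mineral: 143.991 g O in 258.157 g formula = 55.78 wt% O.
Second mineral: 47.997 g O in 159.687 g formula = 30.06 wt% O.
55.78% − 30.06% gives a difference of 25.72 percentage points.

25.72 percentage points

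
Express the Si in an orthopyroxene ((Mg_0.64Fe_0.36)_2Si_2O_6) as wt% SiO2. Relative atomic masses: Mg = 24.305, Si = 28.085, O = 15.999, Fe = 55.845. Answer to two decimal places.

53.77 wt%

M((Mg_0.64Fe_0.36)_2Si_2O_6) = 223.483 g/mol; M(SiO2) = 60.083 g/mol.
Moles SiO2 per formula unit = 2 Si ÷ 1 = 2.0000.
SiO2 fraction = (2.0000 × 60.083) / 223.483 = 120.166/223.483 = 0.5377.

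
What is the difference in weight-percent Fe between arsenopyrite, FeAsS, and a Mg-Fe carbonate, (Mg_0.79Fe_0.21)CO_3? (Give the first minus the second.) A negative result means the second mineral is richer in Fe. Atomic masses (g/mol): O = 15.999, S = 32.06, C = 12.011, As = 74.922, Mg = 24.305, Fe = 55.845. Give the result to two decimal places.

First mineral: 55.845 g Fe in 162.827 g formula = 34.30 wt% Fe.
Second mineral: 11.727 g Fe in 90.936 g formula = 12.90 wt% Fe.
34.30% − 12.90% gives a difference of 21.40 percentage points.

21.40 percentage points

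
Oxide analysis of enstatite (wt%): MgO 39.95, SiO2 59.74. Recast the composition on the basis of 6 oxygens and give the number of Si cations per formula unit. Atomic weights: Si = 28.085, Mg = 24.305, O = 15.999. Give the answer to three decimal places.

2.002 Si apfu

39.95 wt% MgO ÷ 40.304 g/mol = 0.99122 mol, giving 0.99122 Mg and 0.99122 O.
59.74 wt% SiO2 ÷ 60.083 g/mol = 0.99429 mol, giving 0.99429 Si and 1.98858 O.
Oxygen sums to 2.97980; scaling by 6/2.97980 = 2.01356 puts the formula on 6 O.
Si: 0.99429 × 2.01356 = 2.002 atoms per formula unit.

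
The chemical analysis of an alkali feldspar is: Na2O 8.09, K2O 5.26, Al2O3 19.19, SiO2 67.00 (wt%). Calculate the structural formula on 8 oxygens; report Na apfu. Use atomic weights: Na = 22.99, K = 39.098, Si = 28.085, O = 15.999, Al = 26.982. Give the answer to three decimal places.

Na2O: 8.09/61.979 = 0.13053 mol → 0.26106 mol Na, 0.13053 mol O.
K2O: 5.26/94.195 = 0.05584 mol → 0.11168 mol K, 0.05584 mol O.
Al2O3: 19.19/101.961 = 0.18821 mol → 0.37642 mol Al, 0.56463 mol O.
SiO2: 67.00/60.083 = 1.11512 mol → 1.11512 mol Si, 2.23024 mol O.
Total oxygen = 2.98124 mol. Normalization factor = 8/2.98124 = 2.68345.
Na per 8 O = 0.26106 × 2.68345 = 0.701.

0.701 Na apfu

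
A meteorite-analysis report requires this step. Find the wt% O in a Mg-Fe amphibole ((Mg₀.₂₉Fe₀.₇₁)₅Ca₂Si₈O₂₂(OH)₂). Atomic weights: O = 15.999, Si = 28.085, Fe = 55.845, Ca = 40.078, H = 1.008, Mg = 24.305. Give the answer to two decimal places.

M((Mg₀.₂₉Fe₀.₇₁)₅Ca₂Si₈O₂₂(OH)₂) = 924.320 g/mol.
O contributes 24 × 15.999 = 383.976 g per mole.
383.976/924.320 = 0.4154 → 41.54%.

41.54 weight percent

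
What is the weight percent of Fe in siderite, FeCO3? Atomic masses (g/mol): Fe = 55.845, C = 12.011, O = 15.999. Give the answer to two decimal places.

48.20 weight percent

Formula mass = 1·55.845 + 1·12.011 + 3·15.999 = 115.853 g/mol, of which 55.845 g is Fe.
So Fe makes up 55.845/115.853 = 0.4820 of the mass, i.e. 48.20%.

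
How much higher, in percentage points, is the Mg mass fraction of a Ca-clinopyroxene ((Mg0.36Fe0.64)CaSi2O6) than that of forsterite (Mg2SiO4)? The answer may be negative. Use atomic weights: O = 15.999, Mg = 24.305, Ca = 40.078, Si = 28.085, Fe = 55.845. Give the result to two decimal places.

-30.85 percentage points

M((Mg0.36Fe0.64)CaSi2O6) = 236.733 g/mol, so wt% Mg = 8.750/236.733 × 100 = 3.70%.
M(Mg2SiO4) = 140.691 g/mol, so wt% Mg = 48.610/140.691 × 100 = 34.55%.
3.70 − 34.55 = -30.85 pp.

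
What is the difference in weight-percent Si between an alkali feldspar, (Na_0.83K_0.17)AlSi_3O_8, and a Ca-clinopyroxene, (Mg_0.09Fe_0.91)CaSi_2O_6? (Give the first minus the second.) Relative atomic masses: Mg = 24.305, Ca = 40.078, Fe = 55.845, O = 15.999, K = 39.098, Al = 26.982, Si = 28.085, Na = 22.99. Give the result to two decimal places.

First mineral: 84.255 g Si in 264.957 g formula = 31.80 wt% Si.
Second mineral: 56.170 g Si in 245.248 g formula = 22.90 wt% Si.
31.80% − 22.90% gives a difference of 8.90 percentage points.

8.90 percentage points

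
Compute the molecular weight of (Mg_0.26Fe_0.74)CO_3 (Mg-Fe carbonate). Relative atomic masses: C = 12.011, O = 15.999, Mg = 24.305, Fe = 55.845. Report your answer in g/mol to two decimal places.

M = 0.26×24.305 + 0.74×55.845 + 1×12.011 + 3×15.999

107.65 g/mol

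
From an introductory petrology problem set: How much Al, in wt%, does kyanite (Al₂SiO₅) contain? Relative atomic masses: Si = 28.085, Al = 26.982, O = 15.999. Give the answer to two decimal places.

33.30 wt%

Formula mass = 2*26.982 + 1*28.085 + 5*15.999 = 162.044 g/mol, of which 53.964 g is Al.
So Al makes up 53.964/162.044 = 0.3330 of the mass, i.e. 33.30%.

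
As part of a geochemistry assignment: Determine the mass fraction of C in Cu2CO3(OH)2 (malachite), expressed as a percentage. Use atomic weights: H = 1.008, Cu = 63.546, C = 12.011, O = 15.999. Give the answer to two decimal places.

5.43 weight percent

Molar mass of Cu2CO3(OH)2: 2×63.546 + 1×12.011 + 5×15.999 + 2×1.008 = 221.114 g/mol.
Mass of C per formula unit: 1 × 12.011 = 12.011 g.
Weight fraction C = 12.011 / 221.114 = 0.0543.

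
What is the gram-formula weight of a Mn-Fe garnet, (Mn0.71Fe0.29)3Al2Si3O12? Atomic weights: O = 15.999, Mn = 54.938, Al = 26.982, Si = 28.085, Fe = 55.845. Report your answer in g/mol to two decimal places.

M = 2.13×54.938 + 0.87×55.845 + 2×26.982 + 3×28.085 + 12×15.999

495.81 g/mol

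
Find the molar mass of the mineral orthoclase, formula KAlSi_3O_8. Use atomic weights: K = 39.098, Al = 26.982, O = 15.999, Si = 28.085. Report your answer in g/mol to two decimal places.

278.33 g/mol

K: 1 × 39.098 = 39.0980
Al: 1 × 26.982 = 26.9820
Si: 3 × 28.085 = 84.2550
O: 8 × 15.999 = 127.9920
Summing the contributions gives the formula mass.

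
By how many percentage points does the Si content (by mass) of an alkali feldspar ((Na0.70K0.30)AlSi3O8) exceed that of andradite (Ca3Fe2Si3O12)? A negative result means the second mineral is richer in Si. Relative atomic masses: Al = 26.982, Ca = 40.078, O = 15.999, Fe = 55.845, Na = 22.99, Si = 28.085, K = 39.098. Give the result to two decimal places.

14.97 percentage points

First mineral: 84.255 g Si in 267.051 g formula = 31.55 wt% Si.
Second mineral: 84.255 g Si in 508.167 g formula = 16.58 wt% Si.
31.55% − 16.58% gives a difference of 14.97 percentage points.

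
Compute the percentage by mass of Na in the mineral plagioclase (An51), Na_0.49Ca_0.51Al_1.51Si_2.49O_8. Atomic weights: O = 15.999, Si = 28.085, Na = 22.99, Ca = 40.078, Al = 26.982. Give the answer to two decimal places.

M(Na_0.49Ca_0.51Al_1.51Si_2.49O_8) = 270.371 g/mol.
Na contributes 0.49 × 22.99 = 11.265 g per mole.
11.265/270.371 = 0.0417 → 4.17%.

4.17 mass %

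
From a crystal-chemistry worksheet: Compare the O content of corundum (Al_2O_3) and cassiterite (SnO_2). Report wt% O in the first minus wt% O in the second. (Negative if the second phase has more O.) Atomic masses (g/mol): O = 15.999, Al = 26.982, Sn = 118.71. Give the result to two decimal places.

25.84 percentage points

First mineral: 47.997 g O in 101.961 g formula = 47.07 wt% O.
Second mineral: 31.998 g O in 150.708 g formula = 21.23 wt% O.
47.07% − 21.23% gives a difference of 25.84 percentage points.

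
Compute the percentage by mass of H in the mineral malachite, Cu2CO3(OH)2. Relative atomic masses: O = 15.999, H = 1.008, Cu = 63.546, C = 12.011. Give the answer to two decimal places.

0.91 mass %

Molar mass of Cu2CO3(OH)2: 2*63.546 + 1*12.011 + 5*15.999 + 2*1.008 = 221.114 g/mol.
Mass of H per formula unit: 2 × 1.008 = 2.016 g.
Weight fraction H = 2.016 / 221.114 = 0.0091.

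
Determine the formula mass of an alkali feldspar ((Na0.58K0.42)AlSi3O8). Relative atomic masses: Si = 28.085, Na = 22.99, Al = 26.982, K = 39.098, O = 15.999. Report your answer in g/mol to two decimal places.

M = 0.58(22.99) + 0.42(39.098) + 1(26.982) + 3(28.085) + 8(15.999)

268.98 g/mol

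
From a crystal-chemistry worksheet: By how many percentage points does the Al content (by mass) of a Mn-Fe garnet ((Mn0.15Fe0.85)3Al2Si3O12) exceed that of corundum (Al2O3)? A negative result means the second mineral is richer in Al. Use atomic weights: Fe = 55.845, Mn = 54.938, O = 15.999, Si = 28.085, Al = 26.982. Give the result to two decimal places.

Al in (Mn0.15Fe0.85)3Al2Si3O12: molar mass 497.334 g/mol; 2×26.982 = 53.964 g → 10.85 wt%.
Al in Al2O3: molar mass 101.961 g/mol; 2×26.982 = 53.964 g → 52.93 wt%.
Difference = 10.85 − 52.93 = -42.08 percentage points.

-42.08 percentage points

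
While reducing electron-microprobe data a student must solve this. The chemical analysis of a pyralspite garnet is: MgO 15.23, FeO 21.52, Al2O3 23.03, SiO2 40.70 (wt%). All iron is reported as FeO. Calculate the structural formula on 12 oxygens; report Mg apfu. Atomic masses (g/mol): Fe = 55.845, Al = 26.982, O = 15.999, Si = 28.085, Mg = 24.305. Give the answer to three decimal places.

1.673 Mg apfu

15.23 wt% MgO ÷ 40.304 g/mol = 0.37788 mol, giving 0.37788 Mg and 0.37788 O.
21.52 wt% FeO ÷ 71.844 g/mol = 0.29954 mol, giving 0.29954 Fe and 0.29954 O.
23.03 wt% Al2O3 ÷ 101.961 g/mol = 0.22587 mol, giving 0.45174 Al and 0.67761 O.
40.70 wt% SiO2 ÷ 60.083 g/mol = 0.67740 mol, giving 0.67740 Si and 1.35480 O.
Oxygen sums to 2.70983; scaling by 12/2.70983 = 4.42832 puts the formula on 12 O.
Mg: 0.37788 × 4.42832 = 1.673 atoms per formula unit.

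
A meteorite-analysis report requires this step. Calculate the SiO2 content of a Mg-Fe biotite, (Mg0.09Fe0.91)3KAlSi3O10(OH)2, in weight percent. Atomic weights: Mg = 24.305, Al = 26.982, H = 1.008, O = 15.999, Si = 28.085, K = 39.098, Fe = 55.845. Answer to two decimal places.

35.81 wt%

M((Mg0.09Fe0.91)3KAlSi3O10(OH)2) = 503.358 g/mol; M(SiO2) = 60.083 g/mol.
Moles SiO2 per formula unit = 3 Si ÷ 1 = 3.0000.
SiO2 fraction = (3.0000 × 60.083) / 503.358 = 180.249/503.358 = 0.3581.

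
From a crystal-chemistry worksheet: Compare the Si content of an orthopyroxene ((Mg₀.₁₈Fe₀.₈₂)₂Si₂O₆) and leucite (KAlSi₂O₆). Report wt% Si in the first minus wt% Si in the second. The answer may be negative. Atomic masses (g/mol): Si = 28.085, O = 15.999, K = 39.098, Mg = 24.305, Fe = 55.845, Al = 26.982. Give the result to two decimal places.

-3.49 percentage points

First mineral: 56.170 g Si in 252.500 g formula = 22.25 wt% Si.
Second mineral: 56.170 g Si in 218.244 g formula = 25.74 wt% Si.
22.25% − 25.74% gives a difference of -3.49 percentage points.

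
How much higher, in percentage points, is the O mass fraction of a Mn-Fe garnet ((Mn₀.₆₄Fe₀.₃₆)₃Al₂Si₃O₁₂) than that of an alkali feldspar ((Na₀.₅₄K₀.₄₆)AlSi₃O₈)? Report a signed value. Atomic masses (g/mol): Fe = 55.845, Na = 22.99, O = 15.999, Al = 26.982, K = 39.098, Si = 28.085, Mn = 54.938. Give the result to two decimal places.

-8.76 percentage points

First mineral: 191.988 g O in 496.001 g formula = 38.71 wt% O.
Second mineral: 127.992 g O in 269.629 g formula = 47.47 wt% O.
38.71% − 47.47% gives a difference of -8.76 percentage points.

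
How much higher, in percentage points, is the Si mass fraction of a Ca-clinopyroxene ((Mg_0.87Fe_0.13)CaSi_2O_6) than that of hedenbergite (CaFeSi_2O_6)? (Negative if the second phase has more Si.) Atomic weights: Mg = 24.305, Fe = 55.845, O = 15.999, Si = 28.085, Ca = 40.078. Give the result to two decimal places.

2.82 percentage points

M((Mg_0.87Fe_0.13)CaSi_2O_6) = 220.647 g/mol, so wt% Si = 56.170/220.647 × 100 = 25.46%.
M(CaFeSi_2O_6) = 248.087 g/mol, so wt% Si = 56.170/248.087 × 100 = 22.64%.
25.46 − 22.64 = 2.82 pp.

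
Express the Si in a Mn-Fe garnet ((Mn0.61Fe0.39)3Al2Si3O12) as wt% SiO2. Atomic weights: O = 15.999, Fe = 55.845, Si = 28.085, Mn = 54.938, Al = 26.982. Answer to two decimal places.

Formula mass = 496.082 g/mol.
3 Si → 3.0000 mol SiO2 per formula unit; M(SiO2) = 60.083, so SiO2 mass = 180.249 g.
180.249/496.082 × 100 = 36.33 wt%.

36.33 wt%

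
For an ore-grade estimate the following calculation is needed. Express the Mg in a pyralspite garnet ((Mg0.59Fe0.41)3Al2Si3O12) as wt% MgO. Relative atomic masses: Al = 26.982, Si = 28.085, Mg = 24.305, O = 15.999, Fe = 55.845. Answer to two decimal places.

16.14 wt%

Formula mass = 441.916 g/mol.
1.77 Mg → 1.7700 mol MgO per formula unit; M(MgO) = 40.304, so MgO mass = 71.338 g.
71.338/441.916 × 100 = 16.14 wt%.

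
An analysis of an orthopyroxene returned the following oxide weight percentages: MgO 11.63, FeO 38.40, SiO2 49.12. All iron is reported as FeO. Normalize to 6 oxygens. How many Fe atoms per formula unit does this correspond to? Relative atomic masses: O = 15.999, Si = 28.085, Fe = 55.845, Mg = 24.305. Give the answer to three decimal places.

MgO: 11.63/40.304 = 0.28856 mol → 0.28856 mol Mg, 0.28856 mol O.
FeO: 38.40/71.844 = 0.53449 mol → 0.53449 mol Fe, 0.53449 mol O.
SiO2: 49.12/60.083 = 0.81754 mol → 0.81754 mol Si, 1.63508 mol O.
Total oxygen = 2.45813 mol. Normalization factor = 6/2.45813 = 2.44088.
Fe per 6 O = 0.53449 × 2.44088 = 1.305.

1.305 Fe apfu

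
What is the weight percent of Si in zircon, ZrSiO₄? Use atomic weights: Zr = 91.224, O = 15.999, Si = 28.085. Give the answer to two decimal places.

M(ZrSiO₄) = 183.305 g/mol.
Si contributes 1 × 28.085 = 28.085 g per mole.
28.085/183.305 = 0.1532 → 15.32%.

15.32 wt%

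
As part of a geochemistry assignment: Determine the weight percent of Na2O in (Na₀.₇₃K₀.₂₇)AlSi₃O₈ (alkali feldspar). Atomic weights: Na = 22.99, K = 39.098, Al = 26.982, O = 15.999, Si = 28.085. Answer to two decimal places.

8.49 wt%

Formula mass = 266.568 g/mol.
0.73 Na → 0.3650 mol Na2O per formula unit; M(Na2O) = 61.979, so Na2O mass = 22.622 g.
22.622/266.568 × 100 = 8.49 wt%.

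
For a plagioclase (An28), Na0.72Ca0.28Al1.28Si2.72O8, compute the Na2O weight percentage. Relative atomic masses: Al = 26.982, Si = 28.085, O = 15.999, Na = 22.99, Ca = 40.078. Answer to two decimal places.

8.37 wt%

M(Na0.72Ca0.28Al1.28Si2.72O8) = 266.695 g/mol; M(Na2O) = 61.979 g/mol.
Moles Na2O per formula unit = 0.72 Na ÷ 2 = 0.3600.
Na2O fraction = (0.3600 × 61.979) / 266.695 = 22.312/266.695 = 0.0837.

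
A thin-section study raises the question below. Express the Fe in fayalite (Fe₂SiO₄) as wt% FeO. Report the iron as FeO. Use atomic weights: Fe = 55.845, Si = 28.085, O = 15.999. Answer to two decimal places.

Molar mass of Fe₂SiO₄ = 2*55.845 + 1*28.085 + 4*15.999 = 203.771 g/mol.
Each formula unit contains 2 Fe, equivalent to 2/1 = 2.0000 mol FeO.
M(FeO) = 1×55.845 + 1×15.999 = 71.844 g/mol.
Mass of FeO per formula unit = 2.0000 × 71.844 = 143.688 g.
FeO wt% = 143.688 / 203.771 × 100 = 70.51%.

70.51 wt%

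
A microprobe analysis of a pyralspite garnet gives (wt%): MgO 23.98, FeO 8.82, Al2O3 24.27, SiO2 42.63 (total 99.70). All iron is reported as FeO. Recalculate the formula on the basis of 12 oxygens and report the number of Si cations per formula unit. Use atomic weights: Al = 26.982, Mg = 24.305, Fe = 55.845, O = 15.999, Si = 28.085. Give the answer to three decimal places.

23.98 wt% MgO ÷ 40.304 g/mol = 0.59498 mol, giving 0.59498 Mg and 0.59498 O.
8.82 wt% FeO ÷ 71.844 g/mol = 0.12277 mol, giving 0.12277 Fe and 0.12277 O.
24.27 wt% Al2O3 ÷ 101.961 g/mol = 0.23803 mol, giving 0.47606 Al and 0.71409 O.
42.63 wt% SiO2 ÷ 60.083 g/mol = 0.70952 mol, giving 0.70952 Si and 1.41904 O.
Oxygen sums to 2.85088; scaling by 12/2.85088 = 4.20923 puts the formula on 12 O.
Si: 0.70952 × 4.20923 = 2.987 atoms per formula unit.

2.987 Si apfu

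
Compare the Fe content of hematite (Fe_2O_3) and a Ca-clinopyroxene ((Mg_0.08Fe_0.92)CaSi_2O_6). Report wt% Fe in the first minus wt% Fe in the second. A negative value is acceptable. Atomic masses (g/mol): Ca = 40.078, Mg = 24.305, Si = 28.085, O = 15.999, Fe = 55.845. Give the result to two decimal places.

49.02 percentage points

First mineral: 111.690 g Fe in 159.687 g formula = 69.94 wt% Fe.
Second mineral: 51.377 g Fe in 245.564 g formula = 20.92 wt% Fe.
69.94% − 20.92% gives a difference of 49.02 percentage points.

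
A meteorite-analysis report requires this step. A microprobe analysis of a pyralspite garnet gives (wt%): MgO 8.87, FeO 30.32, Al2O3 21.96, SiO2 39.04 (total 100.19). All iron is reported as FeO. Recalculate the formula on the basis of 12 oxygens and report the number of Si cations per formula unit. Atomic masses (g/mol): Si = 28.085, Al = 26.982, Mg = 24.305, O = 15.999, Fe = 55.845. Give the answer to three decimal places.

3.013 Si apfu

MgO: 8.87/40.304 = 0.22008 mol → 0.22008 mol Mg, 0.22008 mol O.
FeO: 30.32/71.844 = 0.42203 mol → 0.42203 mol Fe, 0.42203 mol O.
Al2O3: 21.96/101.961 = 0.21538 mol → 0.43076 mol Al, 0.64614 mol O.
SiO2: 39.04/60.083 = 0.64977 mol → 0.64977 mol Si, 1.29954 mol O.
Total oxygen = 2.58779 mol. Normalization factor = 12/2.58779 = 4.63716.
Si per 12 O = 0.64977 × 4.63716 = 3.013.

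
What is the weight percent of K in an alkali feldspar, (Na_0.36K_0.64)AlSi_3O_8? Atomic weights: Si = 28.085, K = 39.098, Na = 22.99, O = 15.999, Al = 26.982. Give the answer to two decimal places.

9.18 wt%

Formula mass = 0.36*22.99 + 0.64*39.098 + 1*26.982 + 3*28.085 + 8*15.999 = 272.528 g/mol, of which 25.023 g is K.
So K makes up 25.023/272.528 = 0.0918 of the mass, i.e. 9.18%.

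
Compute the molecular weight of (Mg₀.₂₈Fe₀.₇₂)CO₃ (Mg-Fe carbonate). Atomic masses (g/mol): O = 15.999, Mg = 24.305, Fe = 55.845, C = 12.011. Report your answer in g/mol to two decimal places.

107.02 g/mol

Mg: 0.28 × 24.305 = 6.8054
Fe: 0.72 × 55.845 = 40.2084
C: 1 × 12.011 = 12.0110
O: 3 × 15.999 = 47.9970
Summing the contributions gives the formula mass.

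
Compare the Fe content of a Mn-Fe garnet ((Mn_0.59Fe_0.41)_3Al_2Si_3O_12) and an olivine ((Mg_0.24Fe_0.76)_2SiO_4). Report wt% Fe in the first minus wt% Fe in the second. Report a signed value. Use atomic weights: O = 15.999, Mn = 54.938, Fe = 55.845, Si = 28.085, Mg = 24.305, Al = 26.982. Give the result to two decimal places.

M((Mn_0.59Fe_0.41)_3Al_2Si_3O_12) = 496.137 g/mol, so wt% Fe = 68.689/496.137 × 100 = 13.84%.
M((Mg_0.24Fe_0.76)_2SiO_4) = 188.632 g/mol, so wt% Fe = 84.884/188.632 × 100 = 45.00%.
13.84 − 45.00 = -31.16 pp.

-31.16 percentage points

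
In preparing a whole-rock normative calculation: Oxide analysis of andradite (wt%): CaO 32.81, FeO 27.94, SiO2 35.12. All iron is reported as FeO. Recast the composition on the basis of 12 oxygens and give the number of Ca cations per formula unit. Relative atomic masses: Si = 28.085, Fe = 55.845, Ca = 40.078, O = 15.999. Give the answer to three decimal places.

3.276 Ca apfu

32.81 wt% CaO ÷ 56.077 g/mol = 0.58509 mol, giving 0.58509 Ca and 0.58509 O.
27.94 wt% FeO ÷ 71.844 g/mol = 0.38890 mol, giving 0.38890 Fe and 0.38890 O.
35.12 wt% SiO2 ÷ 60.083 g/mol = 0.58452 mol, giving 0.58452 Si and 1.16904 O.
Oxygen sums to 2.14303; scaling by 12/2.14303 = 5.59955 puts the formula on 12 O.
Ca: 0.58509 × 5.59955 = 3.276 atoms per formula unit.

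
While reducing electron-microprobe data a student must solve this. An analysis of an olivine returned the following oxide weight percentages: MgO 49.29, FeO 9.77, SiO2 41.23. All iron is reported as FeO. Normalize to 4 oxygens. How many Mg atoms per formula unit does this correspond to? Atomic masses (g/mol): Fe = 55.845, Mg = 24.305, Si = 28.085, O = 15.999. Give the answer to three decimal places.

1.791 Mg apfu

MgO (M=40.304): mol = 1.22296; Mg = 1.22296, O = 1.22296.
FeO (M=71.844): mol = 0.13599; Fe = 0.13599, O = 0.13599.
SiO2 (M=60.083): mol = 0.68622; Si = 0.68622, O = 1.37244.
ΣO = 2.73139; factor = 4/ΣO = 1.46446.
Mg apfu = 1.22296 × 1.46446 = 1.791.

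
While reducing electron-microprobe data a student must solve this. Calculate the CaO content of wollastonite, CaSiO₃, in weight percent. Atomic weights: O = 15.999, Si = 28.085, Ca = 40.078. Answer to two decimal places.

M(CaSiO₃) = 116.160 g/mol; M(CaO) = 56.077 g/mol.
Moles CaO per formula unit = 1 Ca ÷ 1 = 1.0000.
CaO fraction = (1.0000 × 56.077) / 116.160 = 56.077/116.160 = 0.4828.

48.28 wt%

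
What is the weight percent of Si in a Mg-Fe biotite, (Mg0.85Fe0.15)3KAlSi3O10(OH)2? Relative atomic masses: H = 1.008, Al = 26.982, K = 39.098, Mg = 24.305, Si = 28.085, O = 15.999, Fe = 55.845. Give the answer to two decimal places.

M((Mg0.85Fe0.15)3KAlSi3O10(OH)2) = 431.447 g/mol.
Si contributes 3 × 28.085 = 84.255 g per mole.
84.255/431.447 = 0.1953 → 19.53%.

19.53 weight percent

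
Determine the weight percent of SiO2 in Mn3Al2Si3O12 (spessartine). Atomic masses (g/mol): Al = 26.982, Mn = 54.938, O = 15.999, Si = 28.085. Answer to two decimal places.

36.41 wt%

Molar mass of Mn3Al2Si3O12 = 3·54.938 + 2·26.982 + 3·28.085 + 12·15.999 = 495.021 g/mol.
Each formula unit contains 3 Si, equivalent to 3/1 = 3.0000 mol SiO2.
M(SiO2) = 1×28.085 + 2×15.999 = 60.083 g/mol.
Mass of SiO2 per formula unit = 3.0000 × 60.083 = 180.249 g.
SiO2 wt% = 180.249 / 495.021 × 100 = 36.41%.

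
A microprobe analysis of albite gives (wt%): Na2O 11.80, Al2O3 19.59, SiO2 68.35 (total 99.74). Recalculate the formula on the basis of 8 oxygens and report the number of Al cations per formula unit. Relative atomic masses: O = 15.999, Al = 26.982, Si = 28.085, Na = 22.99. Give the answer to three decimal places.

1.011 Al apfu

11.80 wt% Na2O ÷ 61.979 g/mol = 0.19039 mol, giving 0.38078 Na and 0.19039 O.
19.59 wt% Al2O3 ÷ 101.961 g/mol = 0.19213 mol, giving 0.38426 Al and 0.57639 O.
68.35 wt% SiO2 ÷ 60.083 g/mol = 1.13759 mol, giving 1.13759 Si and 2.27518 O.
Oxygen sums to 3.04196; scaling by 8/3.04196 = 2.62988 puts the formula on 8 O.
Al: 0.38426 × 2.62988 = 1.011 atoms per formula unit.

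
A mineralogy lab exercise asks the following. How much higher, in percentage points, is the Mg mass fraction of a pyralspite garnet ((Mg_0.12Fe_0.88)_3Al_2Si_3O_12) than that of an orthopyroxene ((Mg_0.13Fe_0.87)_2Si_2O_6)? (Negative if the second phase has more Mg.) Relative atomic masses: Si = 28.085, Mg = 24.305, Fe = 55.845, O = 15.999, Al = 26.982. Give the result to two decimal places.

Mg in (Mg_0.12Fe_0.88)_3Al_2Si_3O_12: molar mass 486.388 g/mol; 0.36×24.305 = 8.750 g → 1.80 wt%.
Mg in (Mg_0.13Fe_0.87)_2Si_2O_6: molar mass 255.654 g/mol; 0.26×24.305 = 6.319 g → 2.47 wt%.
Difference = 1.80 − 2.47 = -0.67 percentage points.

-0.67 percentage points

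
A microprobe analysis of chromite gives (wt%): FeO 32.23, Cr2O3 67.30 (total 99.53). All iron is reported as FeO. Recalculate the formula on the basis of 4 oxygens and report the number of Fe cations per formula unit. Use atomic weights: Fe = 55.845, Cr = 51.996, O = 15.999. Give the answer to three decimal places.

1.010 Fe apfu

FeO: 32.23/71.844 = 0.44861 mol → 0.44861 mol Fe, 0.44861 mol O.
Cr2O3: 67.30/151.989 = 0.44280 mol → 0.88560 mol Cr, 1.32840 mol O.
Total oxygen = 1.77701 mol. Normalization factor = 4/1.77701 = 2.25097.
Fe per 4 O = 0.44861 × 2.25097 = 1.010.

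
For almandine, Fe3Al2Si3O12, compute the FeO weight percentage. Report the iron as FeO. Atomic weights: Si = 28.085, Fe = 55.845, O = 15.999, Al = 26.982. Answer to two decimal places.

Molar mass of Fe3Al2Si3O12 = 3·55.845 + 2·26.982 + 3·28.085 + 12·15.999 = 497.742 g/mol.
Each formula unit contains 3 Fe, equivalent to 3/1 = 3.0000 mol FeO.
M(FeO) = 1×55.845 + 1×15.999 = 71.844 g/mol.
Mass of FeO per formula unit = 3.0000 × 71.844 = 215.532 g.
FeO wt% = 215.532 / 497.742 × 100 = 43.30%.

43.30 wt%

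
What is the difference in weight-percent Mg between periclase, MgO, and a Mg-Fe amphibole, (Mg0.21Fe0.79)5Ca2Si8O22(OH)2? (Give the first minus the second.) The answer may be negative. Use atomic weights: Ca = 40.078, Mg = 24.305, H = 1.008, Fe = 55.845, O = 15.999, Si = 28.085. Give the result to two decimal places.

57.58 percentage points

First mineral: 24.305 g Mg in 40.304 g formula = 60.30 wt% Mg.
Second mineral: 25.520 g Mg in 936.936 g formula = 2.72 wt% Mg.
60.30% − 2.72% gives a difference of 57.58 percentage points.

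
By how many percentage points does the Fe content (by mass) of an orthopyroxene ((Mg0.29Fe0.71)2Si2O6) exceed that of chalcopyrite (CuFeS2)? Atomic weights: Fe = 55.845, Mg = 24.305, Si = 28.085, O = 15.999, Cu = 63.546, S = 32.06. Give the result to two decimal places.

First mineral: 79.300 g Fe in 245.561 g formula = 32.29 wt% Fe.
Second mineral: 55.845 g Fe in 183.511 g formula = 30.43 wt% Fe.
32.29% − 30.43% gives a difference of 1.86 percentage points.

1.86 percentage points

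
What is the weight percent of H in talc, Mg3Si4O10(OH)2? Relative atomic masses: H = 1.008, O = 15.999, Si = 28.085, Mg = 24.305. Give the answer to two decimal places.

0.53 weight percent

Formula mass = 3·24.305 + 4·28.085 + 12·15.999 + 2·1.008 = 379.259 g/mol, of which 2.016 g is H.
So H makes up 2.016/379.259 = 0.0053 of the mass, i.e. 0.53%.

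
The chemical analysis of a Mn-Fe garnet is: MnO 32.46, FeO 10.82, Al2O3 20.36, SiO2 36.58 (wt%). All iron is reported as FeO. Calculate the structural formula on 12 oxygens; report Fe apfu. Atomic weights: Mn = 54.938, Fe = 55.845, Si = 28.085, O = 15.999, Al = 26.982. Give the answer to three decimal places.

0.745 Fe apfu

MnO: 32.46/70.937 = 0.45759 mol → 0.45759 mol Mn, 0.45759 mol O.
FeO: 10.82/71.844 = 0.15060 mol → 0.15060 mol Fe, 0.15060 mol O.
Al2O3: 20.36/101.961 = 0.19968 mol → 0.39936 mol Al, 0.59904 mol O.
SiO2: 36.58/60.083 = 0.60882 mol → 0.60882 mol Si, 1.21764 mol O.
Total oxygen = 2.42487 mol. Normalization factor = 12/2.42487 = 4.94872.
Fe per 12 O = 0.15060 × 4.94872 = 0.745.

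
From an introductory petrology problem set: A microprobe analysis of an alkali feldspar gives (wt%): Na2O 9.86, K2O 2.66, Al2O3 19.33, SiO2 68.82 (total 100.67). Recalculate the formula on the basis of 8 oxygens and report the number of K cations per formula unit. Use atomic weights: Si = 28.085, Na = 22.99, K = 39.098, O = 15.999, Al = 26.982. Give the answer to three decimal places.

9.86 wt% Na2O ÷ 61.979 g/mol = 0.15909 mol, giving 0.31818 Na and 0.15909 O.
2.66 wt% K2O ÷ 94.195 g/mol = 0.02824 mol, giving 0.05648 K and 0.02824 O.
19.33 wt% Al2O3 ÷ 101.961 g/mol = 0.18958 mol, giving 0.37916 Al and 0.56874 O.
68.82 wt% SiO2 ÷ 60.083 g/mol = 1.14542 mol, giving 1.14542 Si and 2.29084 O.
Oxygen sums to 3.04691; scaling by 8/3.04691 = 2.62561 puts the formula on 8 O.
K: 0.05648 × 2.62561 = 0.148 atoms per formula unit.

0.148 K apfu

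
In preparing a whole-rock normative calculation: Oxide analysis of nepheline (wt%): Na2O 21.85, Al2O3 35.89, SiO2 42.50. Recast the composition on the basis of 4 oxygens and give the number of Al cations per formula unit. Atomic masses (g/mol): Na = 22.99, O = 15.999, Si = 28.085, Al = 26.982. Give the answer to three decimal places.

0.997 Al apfu

21.85 wt% Na2O ÷ 61.979 g/mol = 0.35254 mol, giving 0.70508 Na and 0.35254 O.
35.89 wt% Al2O3 ÷ 101.961 g/mol = 0.35200 mol, giving 0.70400 Al and 1.05600 O.
42.50 wt% SiO2 ÷ 60.083 g/mol = 0.70735 mol, giving 0.70735 Si and 1.41470 O.
Oxygen sums to 2.82324; scaling by 4/2.82324 = 1.41681 puts the formula on 4 O.
Al: 0.70400 × 1.41681 = 0.997 atoms per formula unit.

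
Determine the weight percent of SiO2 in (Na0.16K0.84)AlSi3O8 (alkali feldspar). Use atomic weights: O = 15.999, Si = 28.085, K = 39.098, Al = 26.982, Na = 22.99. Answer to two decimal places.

65.37 wt%

M((Na0.16K0.84)AlSi3O8) = 275.750 g/mol; M(SiO2) = 60.083 g/mol.
Moles SiO2 per formula unit = 3 Si ÷ 1 = 3.0000.
SiO2 fraction = (3.0000 × 60.083) / 275.750 = 180.249/275.750 = 0.6537.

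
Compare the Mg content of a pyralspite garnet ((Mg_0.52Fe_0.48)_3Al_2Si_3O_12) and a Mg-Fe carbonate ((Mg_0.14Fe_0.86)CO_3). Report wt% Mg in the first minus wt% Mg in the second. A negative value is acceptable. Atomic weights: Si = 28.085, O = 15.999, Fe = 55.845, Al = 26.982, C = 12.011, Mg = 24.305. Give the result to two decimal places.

5.40 percentage points

First mineral: 37.916 g Mg in 448.540 g formula = 8.45 wt% Mg.
Second mineral: 3.403 g Mg in 111.437 g formula = 3.05 wt% Mg.
8.45% − 3.05% gives a difference of 5.40 percentage points.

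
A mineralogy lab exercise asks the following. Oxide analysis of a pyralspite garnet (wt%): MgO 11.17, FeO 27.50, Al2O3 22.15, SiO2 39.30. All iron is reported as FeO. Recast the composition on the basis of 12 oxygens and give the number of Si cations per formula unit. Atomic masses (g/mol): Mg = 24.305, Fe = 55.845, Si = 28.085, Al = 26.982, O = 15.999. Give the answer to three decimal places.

11.17 wt% MgO ÷ 40.304 g/mol = 0.27714 mol, giving 0.27714 Mg and 0.27714 O.
27.50 wt% FeO ÷ 71.844 g/mol = 0.38277 mol, giving 0.38277 Fe and 0.38277 O.
22.15 wt% Al2O3 ÷ 101.961 g/mol = 0.21724 mol, giving 0.43448 Al and 0.65172 O.
39.30 wt% SiO2 ÷ 60.083 g/mol = 0.65410 mol, giving 0.65410 Si and 1.30820 O.
Oxygen sums to 2.61983; scaling by 12/2.61983 = 4.58045 puts the formula on 12 O.
Si: 0.65410 × 4.58045 = 2.996 atoms per formula unit.

2.996 Si apfu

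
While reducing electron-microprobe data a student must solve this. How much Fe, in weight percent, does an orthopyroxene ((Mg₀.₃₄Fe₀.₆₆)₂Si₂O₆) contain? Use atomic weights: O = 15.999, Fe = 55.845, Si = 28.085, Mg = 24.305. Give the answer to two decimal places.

30.41 weight percent

Molar mass of (Mg₀.₃₄Fe₀.₆₆)₂Si₂O₆: 0.68*24.305 + 1.32*55.845 + 2*28.085 + 6*15.999 = 242.407 g/mol.
Mass of Fe per formula unit: 1.32 × 55.845 = 73.715 g.
Weight fraction Fe = 73.715 / 242.407 = 0.3041.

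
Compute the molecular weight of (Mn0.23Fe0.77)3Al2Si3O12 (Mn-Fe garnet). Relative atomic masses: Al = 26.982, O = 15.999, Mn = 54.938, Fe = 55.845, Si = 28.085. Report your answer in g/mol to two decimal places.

The formula mass is the sum 0.69*54.938 + 2.31*55.845 + 2*26.982 + 3*28.085 + 12*15.999.

497.12 g/mol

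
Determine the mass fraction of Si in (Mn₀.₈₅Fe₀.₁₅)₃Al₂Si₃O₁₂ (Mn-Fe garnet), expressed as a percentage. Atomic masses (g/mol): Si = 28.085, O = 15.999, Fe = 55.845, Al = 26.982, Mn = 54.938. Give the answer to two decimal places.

17.01 weight percent

M((Mn₀.₈₅Fe₀.₁₅)₃Al₂Si₃O₁₂) = 495.429 g/mol.
Si contributes 3 × 28.085 = 84.255 g per mole.
84.255/495.429 = 0.1701 → 17.01%.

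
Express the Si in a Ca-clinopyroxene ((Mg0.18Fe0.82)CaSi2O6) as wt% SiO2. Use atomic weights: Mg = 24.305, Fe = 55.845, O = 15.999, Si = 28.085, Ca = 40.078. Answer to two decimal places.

Molar mass of (Mg0.18Fe0.82)CaSi2O6 = 0.18×24.305 + 0.82×55.845 + 1×40.078 + 2×28.085 + 6×15.999 = 242.410 g/mol.
Each formula unit contains 2 Si, equivalent to 2/1 = 2.0000 mol SiO2.
M(SiO2) = 1×28.085 + 2×15.999 = 60.083 g/mol.
Mass of SiO2 per formula unit = 2.0000 × 60.083 = 120.166 g.
SiO2 wt% = 120.166 / 242.410 × 100 = 49.57%.

49.57 wt%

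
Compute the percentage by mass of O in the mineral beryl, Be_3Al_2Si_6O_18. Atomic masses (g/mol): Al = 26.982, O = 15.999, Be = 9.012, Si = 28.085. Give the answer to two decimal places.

Molar mass of Be_3Al_2Si_6O_18: 3×9.012 + 2×26.982 + 6×28.085 + 18×15.999 = 537.492 g/mol.
Mass of O per formula unit: 18 × 15.999 = 287.982 g.
Weight fraction O = 287.982 / 537.492 = 0.5358.

53.58 mass %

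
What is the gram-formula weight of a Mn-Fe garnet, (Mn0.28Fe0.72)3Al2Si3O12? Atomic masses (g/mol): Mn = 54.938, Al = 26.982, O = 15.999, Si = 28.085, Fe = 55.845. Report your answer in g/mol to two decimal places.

Mn: 0.84 × 54.938 = 46.1479
Fe: 2.16 × 55.845 = 120.6252
Al: 2 × 26.982 = 53.9640
Si: 3 × 28.085 = 84.2550
O: 12 × 15.999 = 191.9880
Summing the contributions gives the formula mass.

496.98 g/mol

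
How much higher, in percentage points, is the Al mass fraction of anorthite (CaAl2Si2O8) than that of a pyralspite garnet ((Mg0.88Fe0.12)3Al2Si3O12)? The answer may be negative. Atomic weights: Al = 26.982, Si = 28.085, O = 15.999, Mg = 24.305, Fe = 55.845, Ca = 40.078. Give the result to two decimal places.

M(CaAl2Si2O8) = 278.204 g/mol, so wt% Al = 53.964/278.204 × 100 = 19.40%.
M((Mg0.88Fe0.12)3Al2Si3O12) = 414.476 g/mol, so wt% Al = 53.964/414.476 × 100 = 13.02%.
19.40 − 13.02 = 6.38 pp.

6.38 percentage points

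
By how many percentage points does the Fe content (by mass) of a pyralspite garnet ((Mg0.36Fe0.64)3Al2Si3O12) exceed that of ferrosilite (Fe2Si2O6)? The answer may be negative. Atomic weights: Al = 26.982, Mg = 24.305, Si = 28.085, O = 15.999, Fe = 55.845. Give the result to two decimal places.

-19.21 percentage points

Fe in (Mg0.36Fe0.64)3Al2Si3O12: molar mass 463.679 g/mol; 1.92×55.845 = 107.222 g → 23.12 wt%.
Fe in Fe2Si2O6: molar mass 263.854 g/mol; 2×55.845 = 111.690 g → 42.33 wt%.
Difference = 23.12 − 42.33 = -19.21 percentage points.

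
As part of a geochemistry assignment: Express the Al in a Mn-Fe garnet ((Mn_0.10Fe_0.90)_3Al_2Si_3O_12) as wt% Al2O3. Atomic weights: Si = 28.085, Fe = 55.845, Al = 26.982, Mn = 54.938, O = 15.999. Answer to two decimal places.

20.50 wt%

M((Mn_0.10Fe_0.90)_3Al_2Si_3O_12) = 497.470 g/mol; M(Al2O3) = 101.961 g/mol.
Moles Al2O3 per formula unit = 2 Al ÷ 2 = 1.0000.
Al2O3 fraction = (1.0000 × 101.961) / 497.470 = 101.961/497.470 = 0.2050.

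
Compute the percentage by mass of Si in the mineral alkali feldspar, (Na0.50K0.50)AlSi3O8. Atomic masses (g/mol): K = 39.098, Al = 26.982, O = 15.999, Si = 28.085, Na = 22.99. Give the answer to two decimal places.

Molar mass of (Na0.50K0.50)AlSi3O8: 0.50*22.99 + 0.50*39.098 + 1*26.982 + 3*28.085 + 8*15.999 = 270.273 g/mol.
Mass of Si per formula unit: 3 × 28.085 = 84.255 g.
Weight fraction Si = 84.255 / 270.273 = 0.3117.

31.17 mass %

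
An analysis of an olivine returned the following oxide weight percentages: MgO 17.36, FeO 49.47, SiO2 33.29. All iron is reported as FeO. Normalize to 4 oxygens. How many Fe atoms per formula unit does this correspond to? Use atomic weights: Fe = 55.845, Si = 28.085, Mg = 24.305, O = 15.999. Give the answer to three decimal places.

MgO: 17.36/40.304 = 0.43073 mol → 0.43073 mol Mg, 0.43073 mol O.
FeO: 49.47/71.844 = 0.68858 mol → 0.68858 mol Fe, 0.68858 mol O.
SiO2: 33.29/60.083 = 0.55407 mol → 0.55407 mol Si, 1.10814 mol O.
Total oxygen = 2.22745 mol. Normalization factor = 4/2.22745 = 1.79578.
Fe per 4 O = 0.68858 × 1.79578 = 1.237.

1.237 Fe apfu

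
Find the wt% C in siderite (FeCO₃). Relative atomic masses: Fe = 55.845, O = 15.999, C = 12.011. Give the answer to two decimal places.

10.37 weight percent

M(FeCO₃) = 115.853 g/mol.
C contributes 1 × 12.011 = 12.011 g per mole.
12.011/115.853 = 0.1037 → 10.37%.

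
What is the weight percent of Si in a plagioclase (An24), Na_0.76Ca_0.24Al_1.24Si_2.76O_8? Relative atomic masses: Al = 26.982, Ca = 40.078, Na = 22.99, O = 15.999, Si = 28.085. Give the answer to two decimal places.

29.13 wt%

M(Na_0.76Ca_0.24Al_1.24Si_2.76O_8) = 266.055 g/mol.
Si contributes 2.76 × 28.085 = 77.515 g per mole.
77.515/266.055 = 0.2913 → 29.13%.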